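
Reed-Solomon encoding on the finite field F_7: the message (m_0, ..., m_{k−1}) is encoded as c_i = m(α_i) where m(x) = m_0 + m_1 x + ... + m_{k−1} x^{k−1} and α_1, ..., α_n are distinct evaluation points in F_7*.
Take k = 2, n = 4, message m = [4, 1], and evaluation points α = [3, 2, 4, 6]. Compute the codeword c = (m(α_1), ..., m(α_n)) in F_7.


c = [0, 6, 1, 3]

Message polynomial: m(x) = 4 + 1·x (mod 7).
For each evaluation point α_i, compute m(α_i) mod 7:
  α_1 = 3: Horner steps 1 → 0, so m(3) = 0.
  α_2 = 2: Horner steps 1 → 6, so m(2) = 6.
  α_3 = 4: Horner steps 1 → 1, so m(4) = 1.
  α_4 = 6: Horner steps 1 → 3, so m(6) = 3.
Codeword c = [0, 6, 1, 3] ∈ F_7^4.


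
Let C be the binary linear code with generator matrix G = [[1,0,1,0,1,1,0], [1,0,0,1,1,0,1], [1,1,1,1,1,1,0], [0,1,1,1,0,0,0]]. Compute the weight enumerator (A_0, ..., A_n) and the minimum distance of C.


Weight distribution: A_0 = 1, A_1 = 1, A_2 = 1, A_3 = 4, A_4 = 5, A_5 = 3, A_6 = 1. Minimum distance d = 1.

Enumerate all 2^4 = 16 messages m ∈ F_2^4.
For each, compute codeword c = mG in F_2^7, then tally its weight.
  m = 0000 → c = 0000000, weight = 0.
  m = 1000 → c = 1010110, weight = 4.
  m = 0100 → c = 1001101, weight = 4.
  m = 1100 → c = 0011011, weight = 4.
  m = 0010 → c = 1111110, weight = 6.
  m = 1010 → c = 0101000, weight = 2.
  m = 0110 → c = 0110011, weight = 4.
  m = 1110 → c = 1100101, weight = 4.
  m = 0001 → c = 0111000, weight = 3.
  m = 1001 → c = 1101110, weight = 5.
  m = 0101 → c = 1110101, weight = 5.
  m = 1101 → c = 0100011, weight = 3.
  m = 0011 → c = 1000110, weight = 3.
  m = 1011 → c = 0010000, weight = 1.
  m = 0111 → c = 0001011, weight = 3.
  m = 1111 → c = 1011101, weight = 5.
Tally weights:
  weight 0: 1 codewords.
  weight 1: 1 codewords.
  weight 2: 1 codewords.
  weight 3: 4 codewords.
  weight 4: 5 codewords.
  weight 5: 3 codewords.
  weight 6: 1 codewords.
Minimum distance d = smallest w > 0 with A_w > 0 = 1.
Sanity: Σ A_w = 16 = 2^4 = 16 ✓.


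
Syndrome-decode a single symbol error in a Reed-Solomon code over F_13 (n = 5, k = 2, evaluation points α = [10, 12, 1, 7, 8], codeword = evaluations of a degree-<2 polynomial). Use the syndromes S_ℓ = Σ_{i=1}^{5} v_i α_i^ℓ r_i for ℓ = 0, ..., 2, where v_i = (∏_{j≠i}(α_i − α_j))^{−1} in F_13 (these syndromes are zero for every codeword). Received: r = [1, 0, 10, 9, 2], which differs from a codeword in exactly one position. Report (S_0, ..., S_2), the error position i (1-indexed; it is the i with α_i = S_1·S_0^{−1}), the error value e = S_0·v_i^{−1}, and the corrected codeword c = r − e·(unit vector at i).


S = (1, 1, 1), error at position 3, error magnitude e = 11, c = [1, 0, 12, 9, 2].

Step 1: column multipliers v_i = (∏_{j≠i}(α_i − α_j))^{−1} mod 13.
  i = 1 (α = 10): (10−12)(10−1)(10−7)(10−8) = (−2)·9·3·2 = −108 ≡ 9, so v_1 = 9^{−1} = 3 (mod 13).
  i = 2 (α = 12): (12−10)(12−1)(12−7)(12−8) = 2·11·5·4 = 440 ≡ 11, so v_2 = 11^{−1} = 6 (mod 13).
  i = 3 (α = 1): (1−10)(1−12)(1−7)(1−8) = (−9)·(−11)·(−6)·(−7) = 4158 ≡ 11, so v_3 = 11^{−1} = 6 (mod 13).
  i = 4 (α = 7): (7−10)(7−12)(7−1)(7−8) = (−3)·(−5)·6·(−1) = −90 ≡ 1, so v_4 = 1^{−1} = 1 (mod 13).
  i = 5 (α = 8): (8−10)(8−12)(8−1)(8−7) = (−2)·(−4)·7·1 = 56 ≡ 4, so v_5 = 4^{−1} = 10 (mod 13).
  v = [3, 6, 6, 1, 10].
Step 2: syndromes of r = [1, 0, 10, 9, 2] (all sums mod 13).
  S_0 = Σ v_i r_i = 3·1 + 6·0 + 6·10 + 1·9 + 10·2 = 92 ≡ 1.
  S_1 = Σ v_i α_i r_i = 3·10·1 + 6·12·0 + 6·1·10 + 1·7·9 + 10·8·2 = 313 ≡ 1.
  α_i^2 mod 13 = [9, 1, 1, 10, 12].
  S_2 = Σ v_i α_i^2 r_i = 3·9·1 + 6·1·0 + 6·1·10 + 1·10·9 + 10·12·2 = 417 ≡ 1.
  S = (1, 1, 1) ≠ 0, so r is not a codeword (an error is present).
Step 3: locate the error. For a single error e at position i, S_ℓ = v_i·e·α_i^ℓ, so α_err = S_1/S_0.
  S_0^{−1} = 1^{−1} = 1 (mod 13), so α_err = 1·1 = 1 ≡ 1 = α_3. Error position i = 3.
  Consistency check: S_2/S_1 = 1·1 = 1 ≡ 1 = α_err ✓ (single-error assumption holds).
Step 4: error magnitude e = S_0/v_3 = S_0·∏_{j≠3}(α_3 − α_j) = 1·11 = 11 ≡ 11 (mod 13).
Step 5: correct position 3: c_3 = r_3 − e = 10 − 11 ≡ 12 (mod 13). Hence c = [1, 0, 12, 9, 2].
  Check: interpolating c through the α_i gives m(x) = 6 + 6·x (degree < 2) with m(α_i) = c_i for every i, so c is indeed a codeword.


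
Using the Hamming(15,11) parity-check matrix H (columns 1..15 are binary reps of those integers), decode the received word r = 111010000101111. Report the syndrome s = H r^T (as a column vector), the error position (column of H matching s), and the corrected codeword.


s = (1, 1, 1, 1)^T, error position = 15, corrected codeword c = 111010000101110

Compute s = H r^T mod 2 one row at a time:
  s_1 = 0 + 0 + 1 + 0 + 1 + 1 + 1 + 1 = 5 ≡ 1 (mod 2).
  s_2 = 0 + 1 + 0 + 0 + 1 + 1 + 1 + 1 = 5 ≡ 1 (mod 2).
  s_3 = 1 + 1 + 0 + 0 + 1 + 0 + 1 + 1 = 5 ≡ 1 (mod 2).
  s_4 = 1 + 1 + 1 + 0 + 0 + 0 + 1 + 1 = 5 ≡ 1 (mod 2).
s = (1, 1, 1, 1)^T — this equals column 15 of H (binary 1111), so error is at position 15.
Correct: flip bit 15 of r = 111010000101111 to get c = 111010000101110.


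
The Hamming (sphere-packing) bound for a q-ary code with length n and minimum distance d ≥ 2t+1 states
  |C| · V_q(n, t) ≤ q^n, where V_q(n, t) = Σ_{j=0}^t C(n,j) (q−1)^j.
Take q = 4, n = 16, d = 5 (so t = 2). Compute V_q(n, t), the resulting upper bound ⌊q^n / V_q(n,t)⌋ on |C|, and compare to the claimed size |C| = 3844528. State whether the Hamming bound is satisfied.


V_q(n, t) = 1129, q^n = 4294967296, Hamming bound = 3804222, |C| = 3844528 > bound (violated).

Step 1: Compute V_q(n, t) = Σ_{j=0}^2 C(n, j) (q−1)^j.
  j = 0: C(16,0)·(3)^0 = 1·1 = 1.
  j = 1: C(16,1)·(3)^1 = 16·3 = 48.
  j = 2: C(16,2)·(3)^2 = 120·9 = 1080.
  V_q(n, t) = 1 + 48 + 1080 = 1129.
Step 2: q^n = 4^16 = 4294967296.
Step 3: Hamming bound ⌊q^n / V_q(n,t)⌋ = ⌊4294967296/1129⌋ = 3804222.
Step 4: Compare |C| = 3844528 to 3804222: violated.
The claimed |C| lies above the Hamming bound, so no 4-ary code of length 16 with d ≥ 5 can have 3844528 codewords.


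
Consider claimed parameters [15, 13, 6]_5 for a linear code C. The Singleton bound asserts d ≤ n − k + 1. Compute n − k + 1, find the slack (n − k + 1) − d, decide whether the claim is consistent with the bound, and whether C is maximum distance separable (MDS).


Singleton RHS = n − k + 1 = 3, slack = -3, bound violated (no such code; not MDS).

Singleton bound: d ≤ n − k + 1.
Here n = 15, k = 13, so n − k + 1 = 3.
Given d = 6, check d ≤ 3: NO.
Slack = (n − k + 1) − d = -3.
The slack is negative: d = 6 exceeds n − k + 1 = 3 by 3, so the Singleton bound is violated and no linear [15, 13, 6]_5 code can exist. In particular it is not MDS (MDS requires d = n − k + 1 exactly).
Description: the claimed parameters are [15, 13, 6]_5; such a code would be impossible (violates the Singleton bound).


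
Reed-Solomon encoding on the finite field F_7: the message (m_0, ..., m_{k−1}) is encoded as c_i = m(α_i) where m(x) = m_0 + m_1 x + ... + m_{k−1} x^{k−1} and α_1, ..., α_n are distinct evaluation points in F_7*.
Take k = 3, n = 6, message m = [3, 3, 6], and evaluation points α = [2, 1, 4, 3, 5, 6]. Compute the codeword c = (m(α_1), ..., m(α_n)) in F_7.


c = [5, 5, 6, 3, 0, 6]

Message polynomial: m(x) = 3 + 3·x + 6·x^2 (mod 7).
For each evaluation point α_i, compute m(α_i) mod 7:
  α_1 = 2: Horner steps 6 → 1 → 5, so m(2) = 5.
  α_2 = 1: Horner steps 6 → 2 → 5, so m(1) = 5.
  α_3 = 4: Horner steps 6 → 6 → 6, so m(4) = 6.
  α_4 = 3: Horner steps 6 → 0 → 3, so m(3) = 3.
  α_5 = 5: Horner steps 6 → 5 → 0, so m(5) = 0.
  α_6 = 6: Horner steps 6 → 4 → 6, so m(6) = 6.
Codeword c = [5, 5, 6, 3, 0, 6] ∈ F_7^6.


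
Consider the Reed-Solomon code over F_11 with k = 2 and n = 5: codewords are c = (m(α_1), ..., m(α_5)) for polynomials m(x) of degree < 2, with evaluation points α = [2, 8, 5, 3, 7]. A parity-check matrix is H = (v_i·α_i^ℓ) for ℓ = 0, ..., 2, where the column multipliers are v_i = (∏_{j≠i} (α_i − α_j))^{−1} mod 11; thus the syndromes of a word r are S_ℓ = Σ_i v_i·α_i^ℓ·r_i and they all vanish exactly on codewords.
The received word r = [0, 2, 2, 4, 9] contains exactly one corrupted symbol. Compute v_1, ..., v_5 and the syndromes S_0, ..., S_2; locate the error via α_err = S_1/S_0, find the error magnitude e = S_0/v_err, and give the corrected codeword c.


S = (4, 9, 1), error at position 3, error magnitude e = 1, c = [0, 2, 1, 4, 9].

Step 1: column multipliers v_i = (∏_{j≠i}(α_i − α_j))^{−1} mod 11.
  i = 1 (α = 2): (2−8)(2−5)(2−3)(2−7) = (−6)·(−3)·(−1)·(−5) = 90 ≡ 2, so v_1 = 2^{−1} = 6 (mod 11).
  i = 2 (α = 8): (8−2)(8−5)(8−3)(8−7) = 6·3·5·1 = 90 ≡ 2, so v_2 = 2^{−1} = 6 (mod 11).
  i = 3 (α = 5): (5−2)(5−8)(5−3)(5−7) = 3·(−3)·2·(−2) = 36 ≡ 3, so v_3 = 3^{−1} = 4 (mod 11).
  i = 4 (α = 3): (3−2)(3−8)(3−5)(3−7) = 1·(−5)·(−2)·(−4) = −40 ≡ 4, so v_4 = 4^{−1} = 3 (mod 11).
  i = 5 (α = 7): (7−2)(7−8)(7−5)(7−3) = 5·(−1)·2·4 = −40 ≡ 4, so v_5 = 4^{−1} = 3 (mod 11).
  v = [6, 6, 4, 3, 3].
Step 2: syndromes of r = [0, 2, 2, 4, 9] (all sums mod 11).
  S_0 = Σ v_i r_i = 6·0 + 6·2 + 4·2 + 3·4 + 3·9 = 59 ≡ 4.
  S_1 = Σ v_i α_i r_i = 6·2·0 + 6·8·2 + 4·5·2 + 3·3·4 + 3·7·9 = 361 ≡ 9.
  α_i^2 mod 11 = [4, 9, 3, 9, 5].
  S_2 = Σ v_i α_i^2 r_i = 6·4·0 + 6·9·2 + 4·3·2 + 3·9·4 + 3·5·9 = 375 ≡ 1.
  S = (4, 9, 1) ≠ 0, so r is not a codeword (an error is present).
Step 3: locate the error. For a single error e at position i, S_ℓ = v_i·e·α_i^ℓ, so α_err = S_1/S_0.
  S_0^{−1} = 4^{−1} = 3 (mod 11), so α_err = 9·3 = 27 ≡ 5 = α_3. Error position i = 3.
  Consistency check: S_2/S_1 = 1·5 = 5 ≡ 5 = α_err ✓ (single-error assumption holds).
Step 4: error magnitude e = S_0/v_3 = S_0·∏_{j≠3}(α_3 − α_j) = 4·3 = 12 ≡ 1 (mod 11).
Step 5: correct position 3: c_3 = r_3 − e = 2 − 1 ≡ 1 (mod 11). Hence c = [0, 2, 1, 4, 9].
  Check: interpolating c through the α_i gives m(x) = 3 + 4·x (degree < 2) with m(α_i) = c_i for every i, so c is indeed a codeword.


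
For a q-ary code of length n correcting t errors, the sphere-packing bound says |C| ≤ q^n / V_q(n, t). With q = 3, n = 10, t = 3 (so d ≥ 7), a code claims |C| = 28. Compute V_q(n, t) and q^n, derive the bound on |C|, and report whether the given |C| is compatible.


V_q(n, t) = 1161, q^n = 59049, Hamming bound = 50, |C| = 28 ≤ bound (satisfied).

Step 1: Compute V_q(n, t) = Σ_{j=0}^3 C(n, j) (q−1)^j.
  j = 0: C(10,0)·(2)^0 = 1·1 = 1.
  j = 1: C(10,1)·(2)^1 = 10·2 = 20.
  j = 2: C(10,2)·(2)^2 = 45·4 = 180.
  j = 3: C(10,3)·(2)^3 = 120·8 = 960.
  V_q(n, t) = 1 + 20 + 180 + 960 = 1161.
Step 2: q^n = 3^10 = 59049.
Step 3: Hamming bound ⌊q^n / V_q(n,t)⌋ = ⌊59049/1161⌋ = 50.
Step 4: Compare |C| = 28 to 50: satisfied.
The claimed |C| lies below the Hamming bound.


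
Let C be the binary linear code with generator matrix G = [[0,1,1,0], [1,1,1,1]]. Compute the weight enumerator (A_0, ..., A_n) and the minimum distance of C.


Weight distribution: A_0 = 1, A_2 = 2, A_4 = 1. Minimum distance d = 2.

Enumerate all 2^2 = 4 messages m ∈ F_2^2.
For each, compute codeword c = mG in F_2^4, then tally its weight.
  m = 00 → c = 0000, weight = 0.
  m = 10 → c = 0110, weight = 2.
  m = 01 → c = 1111, weight = 4.
  m = 11 → c = 1001, weight = 2.
Tally weights:
  weight 0: 1 codewords.
  weight 2: 2 codewords.
  weight 4: 1 codewords.
Minimum distance d = smallest w > 0 with A_w > 0 = 2.
Sanity: Σ A_w = 4 = 2^2 = 4 ✓.


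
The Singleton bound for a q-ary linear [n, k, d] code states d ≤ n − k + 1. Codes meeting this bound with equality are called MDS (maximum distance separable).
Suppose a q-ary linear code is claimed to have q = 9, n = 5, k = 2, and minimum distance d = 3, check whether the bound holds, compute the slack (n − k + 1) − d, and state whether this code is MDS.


Singleton RHS = n − k + 1 = 4, slack = 1, bound satisfied, not MDS.

Singleton bound: d ≤ n − k + 1.
Here n = 5, k = 2, so n − k + 1 = 4.
Given d = 3, check d ≤ 4: YES.
Slack = (n − k + 1) − d = 1.
The code is NOT MDS (slack = 1 > 0).
Description: the claimed parameters are [5, 2, 3]_9; such a code would be non-MDS.


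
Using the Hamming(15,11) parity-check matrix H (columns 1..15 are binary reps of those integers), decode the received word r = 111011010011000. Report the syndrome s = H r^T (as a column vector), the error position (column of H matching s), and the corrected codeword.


s = (1, 1, 0, 0)^T, error position = 12, corrected codeword c = 111011010010000

Compute s = H r^T mod 2 one row at a time:
  s_1 = 1 + 0 + 0 + 1 + 1 + 0 + 0 + 0 = 3 ≡ 1 (mod 2).
  s_2 = 0 + 1 + 1 + 0 + 1 + 0 + 0 + 0 = 3 ≡ 1 (mod 2).
  s_3 = 1 + 1 + 1 + 0 + 0 + 1 + 0 + 0 = 4 ≡ 0 (mod 2).
  s_4 = 1 + 1 + 1 + 0 + 0 + 1 + 0 + 0 = 4 ≡ 0 (mod 2).
s = (1, 1, 0, 0)^T — this equals column 12 of H (binary 1100), so error is at position 12.
Correct: flip bit 12 of r = 111011010011000 to get c = 111011010010000.


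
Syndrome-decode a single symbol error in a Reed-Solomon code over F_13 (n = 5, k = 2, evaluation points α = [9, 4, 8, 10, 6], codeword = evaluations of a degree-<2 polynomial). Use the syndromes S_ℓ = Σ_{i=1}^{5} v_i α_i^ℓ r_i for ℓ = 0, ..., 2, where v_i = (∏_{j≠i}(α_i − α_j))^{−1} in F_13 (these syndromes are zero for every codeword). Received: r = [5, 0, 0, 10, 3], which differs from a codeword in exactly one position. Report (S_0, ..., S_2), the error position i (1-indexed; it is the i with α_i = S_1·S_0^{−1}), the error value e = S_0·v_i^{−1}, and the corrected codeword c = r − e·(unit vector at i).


S = (12, 9, 10), error at position 2, error magnitude e = 7, c = [5, 6, 0, 10, 3].

Step 1: column multipliers v_i = (∏_{j≠i}(α_i − α_j))^{−1} mod 13.
  i = 1 (α = 9): (9−4)(9−8)(9−10)(9−6) = 5·1·(−1)·3 = −15 ≡ 11, so v_1 = 11^{−1} = 6 (mod 13).
  i = 2 (α = 4): (4−9)(4−8)(4−10)(4−6) = (−5)·(−4)·(−6)·(−2) = 240 ≡ 6, so v_2 = 6^{−1} = 11 (mod 13).
  i = 3 (α = 8): (8−9)(8−4)(8−10)(8−6) = (−1)·4·(−2)·2 = 16 ≡ 3, so v_3 = 3^{−1} = 9 (mod 13).
  i = 4 (α = 10): (10−9)(10−4)(10−8)(10−6) = 1·6·2·4 = 48 ≡ 9, so v_4 = 9^{−1} = 3 (mod 13).
  i = 5 (α = 6): (6−9)(6−4)(6−8)(6−10) = (−3)·2·(−2)·(−4) = −48 ≡ 4, so v_5 = 4^{−1} = 10 (mod 13).
  v = [6, 11, 9, 3, 10].
Step 2: syndromes of r = [5, 0, 0, 10, 3] (all sums mod 13).
  S_0 = Σ v_i r_i = 6·5 + 11·0 + 9·0 + 3·10 + 10·3 = 90 ≡ 12.
  S_1 = Σ v_i α_i r_i = 6·9·5 + 11·4·0 + 9·8·0 + 3·10·10 + 10·6·3 = 750 ≡ 9.
  α_i^2 mod 13 = [3, 3, 12, 9, 10].
  S_2 = Σ v_i α_i^2 r_i = 6·3·5 + 11·3·0 + 9·12·0 + 3·9·10 + 10·10·3 = 660 ≡ 10.
  S = (12, 9, 10) ≠ 0, so r is not a codeword (an error is present).
Step 3: locate the error. For a single error e at position i, S_ℓ = v_i·e·α_i^ℓ, so α_err = S_1/S_0.
  S_0^{−1} = 12^{−1} = 12 (mod 13), so α_err = 9·12 = 108 ≡ 4 = α_2. Error position i = 2.
  Consistency check: S_2/S_1 = 10·3 = 30 ≡ 4 = α_err ✓ (single-error assumption holds).
Step 4: error magnitude e = S_0/v_2 = S_0·∏_{j≠2}(α_2 − α_j) = 12·6 = 72 ≡ 7 (mod 13).
Step 5: correct position 2: c_2 = r_2 − e = 0 − 7 ≡ 6 (mod 13). Hence c = [5, 6, 0, 10, 3].
  Check: interpolating c through the α_i gives m(x) = 12 + 5·x (degree < 2) with m(α_i) = c_i for every i, so c is indeed a codeword.


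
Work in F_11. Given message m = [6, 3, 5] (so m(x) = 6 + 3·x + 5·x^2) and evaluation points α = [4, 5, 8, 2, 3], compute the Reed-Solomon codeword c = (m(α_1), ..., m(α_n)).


c = [10, 3, 9, 10, 5]

Message polynomial: m(x) = 6 + 3·x + 5·x^2 (mod 11).
For each evaluation point α_i, compute m(α_i) mod 11:
  α_1 = 4: Horner steps 5 → 1 → 10, so m(4) = 10.
  α_2 = 5: Horner steps 5 → 6 → 3, so m(5) = 3.
  α_3 = 8: Horner steps 5 → 10 → 9, so m(8) = 9.
  α_4 = 2: Horner steps 5 → 2 → 10, so m(2) = 10.
  α_5 = 3: Horner steps 5 → 7 → 5, so m(3) = 5.
Codeword c = [10, 3, 9, 10, 5] ∈ F_11^5.


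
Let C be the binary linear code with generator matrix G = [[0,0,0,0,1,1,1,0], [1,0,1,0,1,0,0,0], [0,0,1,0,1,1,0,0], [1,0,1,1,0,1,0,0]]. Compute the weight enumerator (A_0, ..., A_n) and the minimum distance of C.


Weight distribution: A_0 = 1, A_2 = 4, A_3 = 6, A_4 = 3, A_5 = 2. Minimum distance d = 2.

Enumerate all 2^4 = 16 messages m ∈ F_2^4.
For each, compute codeword c = mG in F_2^8, then tally its weight.
  m = 0000 → c = 00000000, weight = 0.
  m = 1000 → c = 00001110, weight = 3.
  m = 0100 → c = 10101000, weight = 3.
  m = 1100 → c = 10100110, weight = 4.
  m = 0010 → c = 00101100, weight = 3.
  m = 1010 → c = 00100010, weight = 2.
  m = 0110 → c = 10000100, weight = 2.
  m = 1110 → c = 10001010, weight = 3.
  m = 0001 → c = 10110100, weight = 4.
  m = 1001 → c = 10111010, weight = 5.
  m = 0101 → c = 00011100, weight = 3.
  m = 1101 → c = 00010010, weight = 2.
  m = 0011 → c = 10011000, weight = 3.
  m = 1011 → c = 10010110, weight = 4.
  m = 0111 → c = 00110000, weight = 2.
  m = 1111 → c = 00111110, weight = 5.
Tally weights:
  weight 0: 1 codewords.
  weight 2: 4 codewords.
  weight 3: 6 codewords.
  weight 4: 3 codewords.
  weight 5: 2 codewords.
Minimum distance d = smallest w > 0 with A_w > 0 = 2.
Sanity: Σ A_w = 16 = 2^4 = 16 ✓.


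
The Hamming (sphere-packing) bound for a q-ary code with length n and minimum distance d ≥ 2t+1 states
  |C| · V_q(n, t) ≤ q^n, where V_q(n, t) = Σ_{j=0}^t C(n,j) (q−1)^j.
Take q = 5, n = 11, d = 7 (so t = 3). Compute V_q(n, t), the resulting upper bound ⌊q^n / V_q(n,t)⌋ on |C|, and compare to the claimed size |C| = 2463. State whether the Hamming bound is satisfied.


V_q(n, t) = 11485, q^n = 48828125, Hamming bound = 4251, |C| = 2463 ≤ bound (satisfied).

Step 1: Compute V_q(n, t) = Σ_{j=0}^3 C(n, j) (q−1)^j.
  j = 0: C(11,0)·(4)^0 = 1·1 = 1.
  j = 1: C(11,1)·(4)^1 = 11·4 = 44.
  j = 2: C(11,2)·(4)^2 = 55·16 = 880.
  j = 3: C(11,3)·(4)^3 = 165·64 = 10560.
  V_q(n, t) = 1 + 44 + 880 + 10560 = 11485.
Step 2: q^n = 5^11 = 48828125.
Step 3: Hamming bound ⌊q^n / V_q(n,t)⌋ = ⌊48828125/11485⌋ = 4251.
Step 4: Compare |C| = 2463 to 4251: satisfied.
The claimed |C| lies below the Hamming bound.


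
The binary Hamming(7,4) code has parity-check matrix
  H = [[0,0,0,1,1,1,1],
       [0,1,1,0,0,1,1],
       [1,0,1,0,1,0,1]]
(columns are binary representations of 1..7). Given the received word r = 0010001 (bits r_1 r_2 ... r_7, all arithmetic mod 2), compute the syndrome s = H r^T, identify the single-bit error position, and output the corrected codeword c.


s = (1, 0, 0)^T, error position = 4, corrected codeword c = 0011001

Compute s = H r^T mod 2 one row at a time:
  s_1 = 0 + 0 + 0 + 1 = 1 ≡ 1 (mod 2).
  s_2 = 0 + 1 + 0 + 1 = 2 ≡ 0 (mod 2).
  s_3 = 0 + 1 + 0 + 1 = 2 ≡ 0 (mod 2).
s = (1, 0, 0)^T — this equals column 4 of H (binary 100), so error is at position 4.
Correct: flip bit 4 of r = 0010001 to get c = 0011001.


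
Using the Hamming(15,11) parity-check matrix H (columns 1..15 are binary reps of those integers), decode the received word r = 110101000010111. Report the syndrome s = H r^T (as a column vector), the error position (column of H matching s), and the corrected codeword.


s = (0, 1, 1, 0)^T, error position = 6, corrected codeword c = 110100000010111

Compute s = H r^T mod 2 one row at a time:
  s_1 = 0 + 0 + 0 + 1 + 0 + 1 + 1 + 1 = 4 ≡ 0 (mod 2).
  s_2 = 1 + 0 + 1 + 0 + 0 + 1 + 1 + 1 = 5 ≡ 1 (mod 2).
  s_3 = 1 + 0 + 1 + 0 + 0 + 1 + 1 + 1 = 5 ≡ 1 (mod 2).
  s_4 = 1 + 0 + 0 + 0 + 0 + 1 + 1 + 1 = 4 ≡ 0 (mod 2).
s = (0, 1, 1, 0)^T — this equals column 6 of H (binary 0110), so error is at position 6.
Correct: flip bit 6 of r = 110101000010111 to get c = 110100000010111.


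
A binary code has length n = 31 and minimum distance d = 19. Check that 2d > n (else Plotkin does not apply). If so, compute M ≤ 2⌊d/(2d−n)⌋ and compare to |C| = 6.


Plotkin bound M ≤ 4; given |C| = 6 > bound (violated).

Check applicability: 2d = 38, n = 31.
2d − n = 7 > 0, so Plotkin applies.
Compute d/(2d−n) = 19/7 ≈ 2.7143.
⌊d/(2d−n)⌋ = 2.
Plotkin bound: M ≤ 2·2 = 4.
Given |C| = 6, check: VIOLATED.
This |C| is above the Plotkin bound, so no binary code with n = 31, d = 19 and 6 codewords exists.


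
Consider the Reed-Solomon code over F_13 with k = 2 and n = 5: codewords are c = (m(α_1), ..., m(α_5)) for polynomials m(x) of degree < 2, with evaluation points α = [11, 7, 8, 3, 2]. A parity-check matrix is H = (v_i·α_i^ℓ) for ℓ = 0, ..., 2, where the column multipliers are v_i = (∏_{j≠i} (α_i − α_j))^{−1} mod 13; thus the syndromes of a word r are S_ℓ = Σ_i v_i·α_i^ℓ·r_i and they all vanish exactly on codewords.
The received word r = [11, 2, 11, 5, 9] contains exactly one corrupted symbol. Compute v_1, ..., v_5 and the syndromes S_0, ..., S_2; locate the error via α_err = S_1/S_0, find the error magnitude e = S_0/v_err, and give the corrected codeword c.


S = (2, 9, 8), error at position 1, error magnitude e = 12, c = [12, 2, 11, 5, 9].

Step 1: column multipliers v_i = (∏_{j≠i}(α_i − α_j))^{−1} mod 13.
  i = 1 (α = 11): (11−7)(11−8)(11−3)(11−2) = 4·3·8·9 = 864 ≡ 6, so v_1 = 6^{−1} = 11 (mod 13).
  i = 2 (α = 7): (7−11)(7−8)(7−3)(7−2) = (−4)·(−1)·4·5 = 80 ≡ 2, so v_2 = 2^{−1} = 7 (mod 13).
  i = 3 (α = 8): (8−11)(8−7)(8−3)(8−2) = (−3)·1·5·6 = −90 ≡ 1, so v_3 = 1^{−1} = 1 (mod 13).
  i = 4 (α = 3): (3−11)(3−7)(3−8)(3−2) = (−8)·(−4)·(−5)·1 = −160 ≡ 9, so v_4 = 9^{−1} = 3 (mod 13).
  i = 5 (α = 2): (2−11)(2−7)(2−8)(2−3) = (−9)·(−5)·(−6)·(−1) = 270 ≡ 10, so v_5 = 10^{−1} = 4 (mod 13).
  v = [11, 7, 1, 3, 4].
Step 2: syndromes of r = [11, 2, 11, 5, 9] (all sums mod 13).
  S_0 = Σ v_i r_i = 11·11 + 7·2 + 1·11 + 3·5 + 4·9 = 197 ≡ 2.
  S_1 = Σ v_i α_i r_i = 11·11·11 + 7·7·2 + 1·8·11 + 3·3·5 + 4·2·9 = 1634 ≡ 9.
  α_i^2 mod 13 = [4, 10, 12, 9, 4].
  S_2 = Σ v_i α_i^2 r_i = 11·4·11 + 7·10·2 + 1·12·11 + 3·9·5 + 4·4·9 = 1035 ≡ 8.
  S = (2, 9, 8) ≠ 0, so r is not a codeword (an error is present).
Step 3: locate the error. For a single error e at position i, S_ℓ = v_i·e·α_i^ℓ, so α_err = S_1/S_0.
  S_0^{−1} = 2^{−1} = 7 (mod 13), so α_err = 9·7 = 63 ≡ 11 = α_1. Error position i = 1.
  Consistency check: S_2/S_1 = 8·3 = 24 ≡ 11 = α_err ✓ (single-error assumption holds).
Step 4: error magnitude e = S_0/v_1 = S_0·∏_{j≠1}(α_1 − α_j) = 2·6 = 12 ≡ 12 (mod 13).
Step 5: correct position 1: c_1 = r_1 − e = 11 − 12 ≡ 12 (mod 13). Hence c = [12, 2, 11, 5, 9].
  Check: interpolating c through the α_i gives m(x) = 4 + 9·x (degree < 2) with m(α_i) = c_i for every i, so c is indeed a codeword.


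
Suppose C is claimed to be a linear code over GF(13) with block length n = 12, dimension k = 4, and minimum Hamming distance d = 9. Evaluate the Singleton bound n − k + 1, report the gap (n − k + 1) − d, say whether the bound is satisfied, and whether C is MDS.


Singleton RHS = n − k + 1 = 9, slack = 0, bound satisfied, MDS.

Singleton bound: d ≤ n − k + 1.
Here n = 12, k = 4, so n − k + 1 = 9.
Given d = 9, check d ≤ 9: YES.
Slack = (n − k + 1) − d = 0.
The code is MDS (slack = 0).
Description: the claimed parameters are [12, 4, 9]_13; such a code would be MDS (meets Singleton bound).


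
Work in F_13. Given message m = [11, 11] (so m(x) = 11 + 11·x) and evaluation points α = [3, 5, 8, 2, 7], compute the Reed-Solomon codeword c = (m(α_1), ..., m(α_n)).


c = [5, 1, 8, 7, 10]

Message polynomial: m(x) = 11 + 11·x (mod 13).
For each evaluation point α_i, compute m(α_i) mod 13:
  α_1 = 3: Horner steps 11 → 5, so m(3) = 5.
  α_2 = 5: Horner steps 11 → 1, so m(5) = 1.
  α_3 = 8: Horner steps 11 → 8, so m(8) = 8.
  α_4 = 2: Horner steps 11 → 7, so m(2) = 7.
  α_5 = 7: Horner steps 11 → 10, so m(7) = 10.
Codeword c = [5, 1, 8, 7, 10] ∈ F_13^5.


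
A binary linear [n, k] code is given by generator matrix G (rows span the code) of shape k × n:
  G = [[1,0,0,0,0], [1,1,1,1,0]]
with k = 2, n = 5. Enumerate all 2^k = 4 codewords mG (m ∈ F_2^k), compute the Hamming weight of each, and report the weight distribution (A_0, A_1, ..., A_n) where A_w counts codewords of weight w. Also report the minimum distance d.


Weight distribution: A_0 = 1, A_1 = 1, A_3 = 1, A_4 = 1. Minimum distance d = 1.

Enumerate all 2^2 = 4 messages m ∈ F_2^2.
For each, compute codeword c = mG in F_2^5, then tally its weight.
  m = 00 → c = 00000, weight = 0.
  m = 10 → c = 10000, weight = 1.
  m = 01 → c = 11110, weight = 4.
  m = 11 → c = 01110, weight = 3.
Tally weights:
  weight 0: 1 codewords.
  weight 1: 1 codewords.
  weight 3: 1 codewords.
  weight 4: 1 codewords.
Minimum distance d = smallest w > 0 with A_w > 0 = 1.
Sanity: Σ A_w = 4 = 2^2 = 4 ✓.


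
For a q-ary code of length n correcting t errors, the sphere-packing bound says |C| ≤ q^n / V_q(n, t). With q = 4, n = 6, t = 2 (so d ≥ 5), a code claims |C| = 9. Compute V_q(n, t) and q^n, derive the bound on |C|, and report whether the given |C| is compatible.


V_q(n, t) = 154, q^n = 4096, Hamming bound = 26, |C| = 9 ≤ bound (satisfied).

Step 1: Compute V_q(n, t) = Σ_{j=0}^2 C(n, j) (q−1)^j.
  j = 0: C(6,0)·(3)^0 = 1·1 = 1.
  j = 1: C(6,1)·(3)^1 = 6·3 = 18.
  j = 2: C(6,2)·(3)^2 = 15·9 = 135.
  V_q(n, t) = 1 + 18 + 135 = 154.
Step 2: q^n = 4^6 = 4096.
Step 3: Hamming bound ⌊q^n / V_q(n,t)⌋ = ⌊4096/154⌋ = 26.
Step 4: Compare |C| = 9 to 26: satisfied.
The claimed |C| lies below the Hamming bound.


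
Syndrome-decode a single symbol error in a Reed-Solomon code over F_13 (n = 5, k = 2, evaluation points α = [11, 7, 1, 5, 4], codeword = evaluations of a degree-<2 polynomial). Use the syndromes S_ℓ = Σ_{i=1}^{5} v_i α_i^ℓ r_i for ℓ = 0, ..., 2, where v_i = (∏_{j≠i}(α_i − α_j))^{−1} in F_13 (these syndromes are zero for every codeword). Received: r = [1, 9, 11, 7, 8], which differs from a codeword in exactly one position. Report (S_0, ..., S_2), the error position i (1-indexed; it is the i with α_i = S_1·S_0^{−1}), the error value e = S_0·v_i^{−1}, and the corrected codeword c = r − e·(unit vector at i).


S = (9, 11, 12), error at position 2, error magnitude e = 4, c = [1, 5, 11, 7, 8].

Step 1: column multipliers v_i = (∏_{j≠i}(α_i − α_j))^{−1} mod 13.
  i = 1 (α = 11): (11−7)(11−1)(11−5)(11−4) = 4·10·6·7 = 1680 ≡ 3, so v_1 = 3^{−1} = 9 (mod 13).
  i = 2 (α = 7): (7−11)(7−1)(7−5)(7−4) = (−4)·6·2·3 = −144 ≡ 12, so v_2 = 12^{−1} = 12 (mod 13).
  i = 3 (α = 1): (1−11)(1−7)(1−5)(1−4) = (−10)·(−6)·(−4)·(−3) = 720 ≡ 5, so v_3 = 5^{−1} = 8 (mod 13).
  i = 4 (α = 5): (5−11)(5−7)(5−1)(5−4) = (−6)·(−2)·4·1 = 48 ≡ 9, so v_4 = 9^{−1} = 3 (mod 13).
  i = 5 (α = 4): (4−11)(4−7)(4−1)(4−5) = (−7)·(−3)·3·(−1) = −63 ≡ 2, so v_5 = 2^{−1} = 7 (mod 13).
  v = [9, 12, 8, 3, 7].
Step 2: syndromes of r = [1, 9, 11, 7, 8] (all sums mod 13).
  S_0 = Σ v_i r_i = 9·1 + 12·9 + 8·11 + 3·7 + 7·8 = 282 ≡ 9.
  S_1 = Σ v_i α_i r_i = 9·11·1 + 12·7·9 + 8·1·11 + 3·5·7 + 7·4·8 = 1272 ≡ 11.
  α_i^2 mod 13 = [4, 10, 1, 12, 3].
  S_2 = Σ v_i α_i^2 r_i = 9·4·1 + 12·10·9 + 8·1·11 + 3·12·7 + 7·3·8 = 1624 ≡ 12.
  S = (9, 11, 12) ≠ 0, so r is not a codeword (an error is present).
Step 3: locate the error. For a single error e at position i, S_ℓ = v_i·e·α_i^ℓ, so α_err = S_1/S_0.
  S_0^{−1} = 9^{−1} = 3 (mod 13), so α_err = 11·3 = 33 ≡ 7 = α_2. Error position i = 2.
  Consistency check: S_2/S_1 = 12·6 = 72 ≡ 7 = α_err ✓ (single-error assumption holds).
Step 4: error magnitude e = S_0/v_2 = S_0·∏_{j≠2}(α_2 − α_j) = 9·12 = 108 ≡ 4 (mod 13).
Step 5: correct position 2: c_2 = r_2 − e = 9 − 4 ≡ 5 (mod 13). Hence c = [1, 5, 11, 7, 8].
  Check: interpolating c through the α_i gives m(x) = 12 + 12·x (degree < 2) with m(α_i) = c_i for every i, so c is indeed a codeword.


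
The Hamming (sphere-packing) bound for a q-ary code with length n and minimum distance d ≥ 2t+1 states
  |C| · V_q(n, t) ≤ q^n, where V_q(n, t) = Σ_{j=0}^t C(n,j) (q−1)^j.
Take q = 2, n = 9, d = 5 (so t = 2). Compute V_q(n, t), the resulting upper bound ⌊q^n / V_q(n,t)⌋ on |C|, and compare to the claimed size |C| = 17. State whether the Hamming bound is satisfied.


V_q(n, t) = 46, q^n = 512, Hamming bound = 11, |C| = 17 > bound (violated).

Step 1: Compute V_q(n, t) = Σ_{j=0}^2 C(n, j) (q−1)^j.
  j = 0: C(9,0)·(1)^0 = 1·1 = 1.
  j = 1: C(9,1)·(1)^1 = 9·1 = 9.
  j = 2: C(9,2)·(1)^2 = 36·1 = 36.
  V_q(n, t) = 1 + 9 + 36 = 46.
Step 2: q^n = 2^9 = 512.
Step 3: Hamming bound ⌊q^n / V_q(n,t)⌋ = ⌊512/46⌋ = 11.
Step 4: Compare |C| = 17 to 11: violated.
The claimed |C| lies above the Hamming bound, so no 2-ary code of length 9 with d ≥ 5 can have 17 codewords.


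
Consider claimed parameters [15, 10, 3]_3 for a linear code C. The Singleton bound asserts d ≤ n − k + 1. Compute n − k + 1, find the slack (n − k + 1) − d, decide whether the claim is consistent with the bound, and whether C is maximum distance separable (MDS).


Singleton RHS = n − k + 1 = 6, slack = 3, bound satisfied, not MDS.

Singleton bound: d ≤ n − k + 1.
Here n = 15, k = 10, so n − k + 1 = 6.
Given d = 3, check d ≤ 6: YES.
Slack = (n − k + 1) − d = 3.
The code is NOT MDS (slack = 3 > 0).
Description: the claimed parameters are [15, 10, 3]_3; such a code would be non-MDS.


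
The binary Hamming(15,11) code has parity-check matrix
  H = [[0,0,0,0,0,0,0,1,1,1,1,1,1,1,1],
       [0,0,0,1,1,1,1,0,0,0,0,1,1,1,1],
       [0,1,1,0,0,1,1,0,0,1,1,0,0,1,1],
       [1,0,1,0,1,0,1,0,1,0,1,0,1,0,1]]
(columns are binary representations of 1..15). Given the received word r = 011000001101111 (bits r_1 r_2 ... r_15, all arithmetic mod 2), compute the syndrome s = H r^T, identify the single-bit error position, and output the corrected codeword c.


s = (0, 0, 1, 0)^T, error position = 2, corrected codeword c = 001000001101111

Compute s = H r^T mod 2 one row at a time:
  s_1 = 0 + 1 + 1 + 0 + 1 + 1 + 1 + 1 = 6 ≡ 0 (mod 2).
  s_2 = 0 + 0 + 0 + 0 + 1 + 1 + 1 + 1 = 4 ≡ 0 (mod 2).
  s_3 = 1 + 1 + 0 + 0 + 1 + 0 + 1 + 1 = 5 ≡ 1 (mod 2).
  s_4 = 0 + 1 + 0 + 0 + 1 + 0 + 1 + 1 = 4 ≡ 0 (mod 2).
s = (0, 0, 1, 0)^T — this equals column 2 of H (binary 0010), so error is at position 2.
Correct: flip bit 2 of r = 011000001101111 to get c = 001000001101111.


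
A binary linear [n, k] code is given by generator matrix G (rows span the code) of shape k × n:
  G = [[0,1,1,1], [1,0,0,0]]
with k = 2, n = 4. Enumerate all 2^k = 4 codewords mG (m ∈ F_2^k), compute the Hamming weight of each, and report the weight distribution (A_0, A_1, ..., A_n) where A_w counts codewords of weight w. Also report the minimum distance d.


Weight distribution: A_0 = 1, A_1 = 1, A_3 = 1, A_4 = 1. Minimum distance d = 1.

Enumerate all 2^2 = 4 messages m ∈ F_2^2.
For each, compute codeword c = mG in F_2^4, then tally its weight.
  m = 00 → c = 0000, weight = 0.
  m = 10 → c = 0111, weight = 3.
  m = 01 → c = 1000, weight = 1.
  m = 11 → c = 1111, weight = 4.
Tally weights:
  weight 0: 1 codewords.
  weight 1: 1 codewords.
  weight 3: 1 codewords.
  weight 4: 1 codewords.
Minimum distance d = smallest w > 0 with A_w > 0 = 1.
Sanity: Σ A_w = 4 = 2^2 = 4 ✓.


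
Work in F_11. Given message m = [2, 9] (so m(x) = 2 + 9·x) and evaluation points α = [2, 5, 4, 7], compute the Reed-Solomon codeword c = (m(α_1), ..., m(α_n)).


c = [9, 3, 5, 10]

Message polynomial: m(x) = 2 + 9·x (mod 11).
For each evaluation point α_i, compute m(α_i) mod 11:
  α_1 = 2: Horner steps 9 → 9, so m(2) = 9.
  α_2 = 5: Horner steps 9 → 3, so m(5) = 3.
  α_3 = 4: Horner steps 9 → 5, so m(4) = 5.
  α_4 = 7: Horner steps 9 → 10, so m(7) = 10.
Codeword c = [9, 3, 5, 10] ∈ F_11^4.


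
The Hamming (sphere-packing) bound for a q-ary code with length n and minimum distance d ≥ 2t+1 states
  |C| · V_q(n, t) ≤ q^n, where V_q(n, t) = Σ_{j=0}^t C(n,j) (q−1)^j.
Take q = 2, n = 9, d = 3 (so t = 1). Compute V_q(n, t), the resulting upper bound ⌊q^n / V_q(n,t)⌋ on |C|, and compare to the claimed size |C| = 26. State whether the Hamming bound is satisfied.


V_q(n, t) = 10, q^n = 512, Hamming bound = 51, |C| = 26 ≤ bound (satisfied).

Step 1: Compute V_q(n, t) = Σ_{j=0}^1 C(n, j) (q−1)^j.
  j = 0: C(9,0)·(1)^0 = 1·1 = 1.
  j = 1: C(9,1)·(1)^1 = 9·1 = 9.
  V_q(n, t) = 1 + 9 = 10.
Step 2: q^n = 2^9 = 512.
Step 3: Hamming bound ⌊q^n / V_q(n,t)⌋ = ⌊512/10⌋ = 51.
Step 4: Compare |C| = 26 to 51: satisfied.
The claimed |C| lies below the Hamming bound.


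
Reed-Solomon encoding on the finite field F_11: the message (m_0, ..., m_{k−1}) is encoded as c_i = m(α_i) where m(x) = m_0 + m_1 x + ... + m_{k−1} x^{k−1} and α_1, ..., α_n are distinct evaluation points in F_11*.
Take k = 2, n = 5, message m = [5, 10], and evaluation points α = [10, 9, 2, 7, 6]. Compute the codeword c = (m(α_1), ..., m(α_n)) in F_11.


c = [6, 7, 3, 9, 10]

Message polynomial: m(x) = 5 + 10·x (mod 11).
For each evaluation point α_i, compute m(α_i) mod 11:
  α_1 = 10: Horner steps 10 → 6, so m(10) = 6.
  α_2 = 9: Horner steps 10 → 7, so m(9) = 7.
  α_3 = 2: Horner steps 10 → 3, so m(2) = 3.
  α_4 = 7: Horner steps 10 → 9, so m(7) = 9.
  α_5 = 6: Horner steps 10 → 10, so m(6) = 10.
Codeword c = [6, 7, 3, 9, 10] ∈ F_11^5.


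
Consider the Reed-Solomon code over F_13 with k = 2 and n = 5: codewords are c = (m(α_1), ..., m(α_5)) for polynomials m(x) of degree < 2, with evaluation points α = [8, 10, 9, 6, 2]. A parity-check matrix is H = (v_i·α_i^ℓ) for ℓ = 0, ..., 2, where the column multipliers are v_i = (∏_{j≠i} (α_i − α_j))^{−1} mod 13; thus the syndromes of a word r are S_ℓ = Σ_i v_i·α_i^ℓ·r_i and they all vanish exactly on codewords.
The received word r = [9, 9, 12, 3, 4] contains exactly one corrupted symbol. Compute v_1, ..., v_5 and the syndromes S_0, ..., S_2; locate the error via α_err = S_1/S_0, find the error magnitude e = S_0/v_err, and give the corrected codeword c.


S = (6, 8, 2), error at position 2, error magnitude e = 7, c = [9, 2, 12, 3, 4].

Step 1: column multipliers v_i = (∏_{j≠i}(α_i − α_j))^{−1} mod 13.
  i = 1 (α = 8): (8−10)(8−9)(8−6)(8−2) = (−2)·(−1)·2·6 = 24 ≡ 11, so v_1 = 11^{−1} = 6 (mod 13).
  i = 2 (α = 10): (10−8)(10−9)(10−6)(10−2) = 2·1·4·8 = 64 ≡ 12, so v_2 = 12^{−1} = 12 (mod 13).
  i = 3 (α = 9): (9−8)(9−10)(9−6)(9−2) = 1·(−1)·3·7 = −21 ≡ 5, so v_3 = 5^{−1} = 8 (mod 13).
  i = 4 (α = 6): (6−8)(6−10)(6−9)(6−2) = (−2)·(−4)·(−3)·4 = −96 ≡ 8, so v_4 = 8^{−1} = 5 (mod 13).
  i = 5 (α = 2): (2−8)(2−10)(2−9)(2−6) = (−6)·(−8)·(−7)·(−4) = 1344 ≡ 5, so v_5 = 5^{−1} = 8 (mod 13).
  v = [6, 12, 8, 5, 8].
Step 2: syndromes of r = [9, 9, 12, 3, 4] (all sums mod 13).
  S_0 = Σ v_i r_i = 6·9 + 12·9 + 8·12 + 5·3 + 8·4 = 305 ≡ 6.
  S_1 = Σ v_i α_i r_i = 6·8·9 + 12·10·9 + 8·9·12 + 5·6·3 + 8·2·4 = 2530 ≡ 8.
  α_i^2 mod 13 = [12, 9, 3, 10, 4].
  S_2 = Σ v_i α_i^2 r_i = 6·12·9 + 12·9·9 + 8·3·12 + 5·10·3 + 8·4·4 = 2186 ≡ 2.
  S = (6, 8, 2) ≠ 0, so r is not a codeword (an error is present).
Step 3: locate the error. For a single error e at position i, S_ℓ = v_i·e·α_i^ℓ, so α_err = S_1/S_0.
  S_0^{−1} = 6^{−1} = 11 (mod 13), so α_err = 8·11 = 88 ≡ 10 = α_2. Error position i = 2.
  Consistency check: S_2/S_1 = 2·5 = 10 ≡ 10 = α_err ✓ (single-error assumption holds).
Step 4: error magnitude e = S_0/v_2 = S_0·∏_{j≠2}(α_2 − α_j) = 6·12 = 72 ≡ 7 (mod 13).
Step 5: correct position 2: c_2 = r_2 − e = 9 − 7 ≡ 2 (mod 13). Hence c = [9, 2, 12, 3, 4].
  Check: interpolating c through the α_i gives m(x) = 11 + 3·x (degree < 2) with m(α_i) = c_i for every i, so c is indeed a codeword.


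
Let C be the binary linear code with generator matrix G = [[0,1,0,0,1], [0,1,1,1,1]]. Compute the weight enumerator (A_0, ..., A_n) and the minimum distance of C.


Weight distribution: A_0 = 1, A_2 = 2, A_4 = 1. Minimum distance d = 2.

Enumerate all 2^2 = 4 messages m ∈ F_2^2.
For each, compute codeword c = mG in F_2^5, then tally its weight.
  m = 00 → c = 00000, weight = 0.
  m = 10 → c = 01001, weight = 2.
  m = 01 → c = 01111, weight = 4.
  m = 11 → c = 00110, weight = 2.
Tally weights:
  weight 0: 1 codewords.
  weight 2: 2 codewords.
  weight 4: 1 codewords.
Minimum distance d = smallest w > 0 with A_w > 0 = 2.
Sanity: Σ A_w = 4 = 2^2 = 4 ✓.


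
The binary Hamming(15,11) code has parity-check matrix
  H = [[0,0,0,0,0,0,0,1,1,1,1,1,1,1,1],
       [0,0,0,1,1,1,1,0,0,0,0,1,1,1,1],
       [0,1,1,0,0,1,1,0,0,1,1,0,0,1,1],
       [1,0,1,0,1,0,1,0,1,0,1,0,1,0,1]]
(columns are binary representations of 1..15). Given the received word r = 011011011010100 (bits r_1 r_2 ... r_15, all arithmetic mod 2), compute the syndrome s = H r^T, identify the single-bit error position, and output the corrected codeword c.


s = (0, 1, 0, 1)^T, error position = 5, corrected codeword c = 011001011010100

Compute s = H r^T mod 2 one row at a time:
  s_1 = 1 + 1 + 0 + 1 + 0 + 1 + 0 + 0 = 4 ≡ 0 (mod 2).
  s_2 = 0 + 1 + 1 + 0 + 0 + 1 + 0 + 0 = 3 ≡ 1 (mod 2).
  s_3 = 1 + 1 + 1 + 0 + 0 + 1 + 0 + 0 = 4 ≡ 0 (mod 2).
  s_4 = 0 + 1 + 1 + 0 + 1 + 1 + 1 + 0 = 5 ≡ 1 (mod 2).
s = (0, 1, 0, 1)^T — this equals column 5 of H (binary 0101), so error is at position 5.
Correct: flip bit 5 of r = 011011011010100 to get c = 011001011010100.


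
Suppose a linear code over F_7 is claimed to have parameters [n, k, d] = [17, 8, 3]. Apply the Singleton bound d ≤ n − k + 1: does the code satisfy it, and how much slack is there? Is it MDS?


Singleton RHS = n − k + 1 = 10, slack = 7, bound satisfied, not MDS.

Singleton bound: d ≤ n − k + 1.
Here n = 17, k = 8, so n − k + 1 = 10.
Given d = 3, check d ≤ 10: YES.
Slack = (n − k + 1) − d = 7.
The code is NOT MDS (slack = 7 > 0).
Description: the claimed parameters are [17, 8, 3]_7; such a code would be non-MDS.


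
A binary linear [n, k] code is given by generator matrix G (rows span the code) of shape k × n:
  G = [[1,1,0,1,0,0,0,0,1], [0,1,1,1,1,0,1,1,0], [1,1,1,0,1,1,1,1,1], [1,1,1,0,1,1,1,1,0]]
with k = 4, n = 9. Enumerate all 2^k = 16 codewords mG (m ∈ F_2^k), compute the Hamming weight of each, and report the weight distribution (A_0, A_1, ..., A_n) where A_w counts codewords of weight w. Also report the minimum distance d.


Weight distribution: A_0 = 1, A_1 = 1, A_2 = 1, A_3 = 3, A_4 = 2, A_5 = 1, A_6 = 3, A_7 = 3, A_8 = 1. Minimum distance d = 1.

Enumerate all 2^4 = 16 messages m ∈ F_2^4.
For each, compute codeword c = mG in F_2^9, then tally its weight.
  m = 0000 → c = 000000000, weight = 0.
  m = 1000 → c = 110100001, weight = 4.
  m = 0100 → c = 011110110, weight = 6.
  m = 1100 → c = 101010111, weight = 6.
  m = 0010 → c = 111011111, weight = 8.
  m = 1010 → c = 001111110, weight = 6.
  m = 0110 → c = 100101001, weight = 4.
  m = 1110 → c = 010001000, weight = 2.
  m = 0001 → c = 111011110, weight = 7.
  m = 1001 → c = 001111111, weight = 7.
  m = 0101 → c = 100101000, weight = 3.
  m = 1101 → c = 010001001, weight = 3.
  m = 0011 → c = 000000001, weight = 1.
  m = 1011 → c = 110100000, weight = 3.
  m = 0111 → c = 011110111, weight = 7.
  m = 1111 → c = 101010110, weight = 5.
Tally weights:
  weight 0: 1 codewords.
  weight 1: 1 codewords.
  weight 2: 1 codewords.
  weight 3: 3 codewords.
  weight 4: 2 codewords.
  weight 5: 1 codewords.
  weight 6: 3 codewords.
  weight 7: 3 codewords.
  weight 8: 1 codewords.
Minimum distance d = smallest w > 0 with A_w > 0 = 1.
Sanity: Σ A_w = 16 = 2^4 = 16 ✓.
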